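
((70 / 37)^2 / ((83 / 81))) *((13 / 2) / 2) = 1289925 / 113627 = 11.35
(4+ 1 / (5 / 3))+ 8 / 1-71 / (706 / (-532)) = 66.10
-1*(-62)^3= 238328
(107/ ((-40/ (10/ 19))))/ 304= -107/ 23104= -0.00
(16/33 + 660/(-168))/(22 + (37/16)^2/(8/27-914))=-5023996160/32086934187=-0.16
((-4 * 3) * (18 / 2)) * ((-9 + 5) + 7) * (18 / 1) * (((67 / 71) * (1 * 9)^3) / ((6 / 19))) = -902032524 / 71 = -12704683.44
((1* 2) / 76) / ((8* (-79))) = -1 / 24016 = -0.00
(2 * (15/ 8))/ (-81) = -5/ 108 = -0.05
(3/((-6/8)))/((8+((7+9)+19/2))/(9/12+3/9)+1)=-52/415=-0.13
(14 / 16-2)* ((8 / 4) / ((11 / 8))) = -18 / 11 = -1.64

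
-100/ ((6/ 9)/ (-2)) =300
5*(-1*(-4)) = 20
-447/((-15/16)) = 2384/5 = 476.80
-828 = -828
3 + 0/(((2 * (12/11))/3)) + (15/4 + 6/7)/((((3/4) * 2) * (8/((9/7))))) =2739/784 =3.49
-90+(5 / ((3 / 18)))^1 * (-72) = -2250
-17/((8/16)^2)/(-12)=17/3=5.67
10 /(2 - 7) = -2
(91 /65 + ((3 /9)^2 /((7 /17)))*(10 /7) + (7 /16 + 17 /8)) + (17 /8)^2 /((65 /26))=434243 /70560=6.15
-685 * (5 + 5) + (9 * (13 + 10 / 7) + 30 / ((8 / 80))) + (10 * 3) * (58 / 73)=-3268513 / 511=-6396.31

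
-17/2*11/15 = -187/30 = -6.23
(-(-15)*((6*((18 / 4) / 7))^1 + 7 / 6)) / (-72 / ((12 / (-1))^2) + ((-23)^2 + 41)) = 1055 / 7973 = 0.13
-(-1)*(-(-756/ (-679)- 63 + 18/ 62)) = 185220/ 3007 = 61.60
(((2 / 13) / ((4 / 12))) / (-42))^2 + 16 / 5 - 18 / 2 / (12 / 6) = -1.30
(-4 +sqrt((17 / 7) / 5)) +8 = sqrt(595) / 35 +4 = 4.70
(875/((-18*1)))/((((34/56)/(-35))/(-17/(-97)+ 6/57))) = 786.10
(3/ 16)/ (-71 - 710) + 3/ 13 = 37449/ 162448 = 0.23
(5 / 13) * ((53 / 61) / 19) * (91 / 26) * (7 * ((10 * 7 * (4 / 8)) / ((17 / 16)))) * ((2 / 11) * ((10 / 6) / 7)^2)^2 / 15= 5300000 / 52718785119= 0.00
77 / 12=6.42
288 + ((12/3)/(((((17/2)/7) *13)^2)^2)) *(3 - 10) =687006589280/2385443281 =288.00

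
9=9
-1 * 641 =-641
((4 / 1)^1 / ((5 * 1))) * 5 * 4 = 16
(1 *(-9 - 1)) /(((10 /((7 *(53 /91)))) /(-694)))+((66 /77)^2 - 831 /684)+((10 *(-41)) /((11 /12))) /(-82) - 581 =3599957233 /1597596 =2253.36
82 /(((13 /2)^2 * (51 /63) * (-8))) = -861 /2873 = -0.30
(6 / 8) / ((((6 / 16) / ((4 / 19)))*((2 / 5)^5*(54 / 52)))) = 40625 / 1026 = 39.60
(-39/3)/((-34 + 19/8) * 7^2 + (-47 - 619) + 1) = 104/17717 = 0.01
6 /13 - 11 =-137 /13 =-10.54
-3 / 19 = -0.16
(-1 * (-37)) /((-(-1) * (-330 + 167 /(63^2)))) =-146853 /1309603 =-0.11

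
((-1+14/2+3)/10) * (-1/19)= -9/190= -0.05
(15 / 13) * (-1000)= -1153.85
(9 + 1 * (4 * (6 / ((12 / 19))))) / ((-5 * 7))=-47 / 35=-1.34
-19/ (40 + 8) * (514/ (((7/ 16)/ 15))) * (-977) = 47706910/ 7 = 6815272.86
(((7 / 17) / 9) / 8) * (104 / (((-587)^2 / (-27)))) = -273 / 5857673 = -0.00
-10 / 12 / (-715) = 1 / 858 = 0.00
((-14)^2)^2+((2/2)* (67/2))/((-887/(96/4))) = 34074188/887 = 38415.09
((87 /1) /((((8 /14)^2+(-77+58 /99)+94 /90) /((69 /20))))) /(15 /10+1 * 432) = -3235617 /350686472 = -0.01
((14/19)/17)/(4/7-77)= -98/172805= -0.00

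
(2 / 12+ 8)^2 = 2401 / 36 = 66.69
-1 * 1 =-1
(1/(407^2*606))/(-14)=-1/1405366116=-0.00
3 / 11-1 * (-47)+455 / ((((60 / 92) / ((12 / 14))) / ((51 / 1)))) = 335998 / 11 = 30545.27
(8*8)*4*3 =768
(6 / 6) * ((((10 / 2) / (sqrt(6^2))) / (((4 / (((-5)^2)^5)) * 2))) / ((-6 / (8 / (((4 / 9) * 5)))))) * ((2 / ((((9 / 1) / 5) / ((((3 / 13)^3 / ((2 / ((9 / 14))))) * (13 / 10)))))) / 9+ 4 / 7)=-26435546875 / 75712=-349159.27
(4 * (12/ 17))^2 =2304/ 289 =7.97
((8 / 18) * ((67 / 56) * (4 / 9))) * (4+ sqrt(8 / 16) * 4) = 268 * sqrt(2) / 567+ 536 / 567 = 1.61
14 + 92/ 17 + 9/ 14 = 4773/ 238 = 20.05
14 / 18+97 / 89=1496 / 801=1.87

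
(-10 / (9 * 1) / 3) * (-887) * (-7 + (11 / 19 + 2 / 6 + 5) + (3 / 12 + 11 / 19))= -261665 / 3078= -85.01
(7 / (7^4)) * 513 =513 / 343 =1.50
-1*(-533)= 533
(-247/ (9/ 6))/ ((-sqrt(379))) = 8.46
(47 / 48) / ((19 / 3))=47 / 304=0.15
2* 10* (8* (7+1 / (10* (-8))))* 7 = 7826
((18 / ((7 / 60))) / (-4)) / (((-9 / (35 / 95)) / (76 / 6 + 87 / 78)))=5375 / 247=21.76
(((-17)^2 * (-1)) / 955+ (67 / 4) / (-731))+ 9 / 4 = 1343481 / 698105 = 1.92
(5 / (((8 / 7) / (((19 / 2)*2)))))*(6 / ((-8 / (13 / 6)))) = -8645 / 64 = -135.08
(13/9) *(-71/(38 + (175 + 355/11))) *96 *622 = -1423136/57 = -24967.30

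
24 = 24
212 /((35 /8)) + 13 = 2151 /35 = 61.46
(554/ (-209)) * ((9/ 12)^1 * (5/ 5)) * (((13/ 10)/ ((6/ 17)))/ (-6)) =61217/ 50160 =1.22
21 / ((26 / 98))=1029 / 13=79.15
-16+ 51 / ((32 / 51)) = 65.28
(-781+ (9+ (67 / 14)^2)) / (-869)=0.86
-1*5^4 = -625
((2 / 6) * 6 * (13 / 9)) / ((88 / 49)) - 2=-155 / 396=-0.39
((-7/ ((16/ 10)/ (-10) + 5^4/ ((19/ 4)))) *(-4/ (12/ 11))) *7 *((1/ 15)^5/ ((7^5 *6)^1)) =209/ 11706700446000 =0.00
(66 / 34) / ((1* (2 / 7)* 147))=11 / 238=0.05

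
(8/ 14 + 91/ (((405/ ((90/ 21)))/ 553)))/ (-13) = -100754/ 2457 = -41.01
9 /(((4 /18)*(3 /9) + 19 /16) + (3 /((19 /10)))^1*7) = 73872 /101075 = 0.73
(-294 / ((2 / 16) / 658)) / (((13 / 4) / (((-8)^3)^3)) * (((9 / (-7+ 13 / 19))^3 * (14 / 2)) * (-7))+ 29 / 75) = -159527042562392064000 / 39856942603057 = -4002490.71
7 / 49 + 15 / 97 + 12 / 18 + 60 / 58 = 118066 / 59073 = 2.00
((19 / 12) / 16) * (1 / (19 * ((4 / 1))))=1 / 768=0.00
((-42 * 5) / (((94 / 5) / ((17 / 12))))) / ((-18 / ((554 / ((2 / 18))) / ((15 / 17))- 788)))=7233415 / 1692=4275.07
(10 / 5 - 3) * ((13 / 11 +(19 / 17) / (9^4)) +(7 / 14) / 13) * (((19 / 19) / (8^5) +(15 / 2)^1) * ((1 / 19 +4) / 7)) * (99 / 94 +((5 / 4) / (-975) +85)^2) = -1976938193282235218387849 / 51627715282678579200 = -38292.19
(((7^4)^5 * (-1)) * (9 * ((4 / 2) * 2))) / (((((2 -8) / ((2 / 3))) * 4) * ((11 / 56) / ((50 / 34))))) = 111709172816656801400 / 187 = 597375255704047066.31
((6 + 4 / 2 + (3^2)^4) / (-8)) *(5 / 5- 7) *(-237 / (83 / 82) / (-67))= 191492919 / 11122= 17217.49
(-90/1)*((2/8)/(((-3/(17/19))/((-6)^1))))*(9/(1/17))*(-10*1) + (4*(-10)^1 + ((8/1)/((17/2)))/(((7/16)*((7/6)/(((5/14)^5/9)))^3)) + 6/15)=489597319720881050885487571/7952781192931134408240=61563.03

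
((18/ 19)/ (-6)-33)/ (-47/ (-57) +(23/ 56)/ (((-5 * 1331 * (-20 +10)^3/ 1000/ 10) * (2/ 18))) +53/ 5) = -352182600/ 121403603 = -2.90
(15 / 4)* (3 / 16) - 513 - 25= -34387 / 64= -537.30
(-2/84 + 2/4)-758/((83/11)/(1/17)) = -160988/29631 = -5.43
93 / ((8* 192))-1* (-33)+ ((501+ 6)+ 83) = 319007 / 512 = 623.06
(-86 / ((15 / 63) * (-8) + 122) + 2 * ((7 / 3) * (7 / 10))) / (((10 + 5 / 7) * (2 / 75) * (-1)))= -168854 / 18915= -8.93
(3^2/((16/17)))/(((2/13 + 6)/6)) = 5967/640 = 9.32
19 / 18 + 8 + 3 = 217 / 18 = 12.06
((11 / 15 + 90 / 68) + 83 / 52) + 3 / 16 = 203701 / 53040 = 3.84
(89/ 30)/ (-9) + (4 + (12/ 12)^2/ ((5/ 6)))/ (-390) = -463/ 1350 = -0.34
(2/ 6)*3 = 1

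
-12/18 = -2/3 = -0.67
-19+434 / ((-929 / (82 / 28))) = -18922 / 929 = -20.37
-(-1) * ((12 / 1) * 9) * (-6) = -648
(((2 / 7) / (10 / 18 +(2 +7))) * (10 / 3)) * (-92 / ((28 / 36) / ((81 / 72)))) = -27945 / 2107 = -13.26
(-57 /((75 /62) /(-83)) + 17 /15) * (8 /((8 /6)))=586814 /25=23472.56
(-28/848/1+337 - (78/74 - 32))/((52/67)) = 14873531/31376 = 474.04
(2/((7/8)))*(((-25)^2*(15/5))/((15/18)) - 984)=20256/7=2893.71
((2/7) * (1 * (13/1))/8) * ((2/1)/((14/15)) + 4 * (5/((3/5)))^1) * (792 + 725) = 14692145/588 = 24986.64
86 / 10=43 / 5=8.60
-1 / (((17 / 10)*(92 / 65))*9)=-325 / 7038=-0.05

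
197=197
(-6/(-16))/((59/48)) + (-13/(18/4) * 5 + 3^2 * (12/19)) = -85304/10089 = -8.46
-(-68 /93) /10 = 34 /465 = 0.07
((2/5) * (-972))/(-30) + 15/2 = 1023/50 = 20.46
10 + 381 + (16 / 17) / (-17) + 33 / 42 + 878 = 5137329 / 4046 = 1269.73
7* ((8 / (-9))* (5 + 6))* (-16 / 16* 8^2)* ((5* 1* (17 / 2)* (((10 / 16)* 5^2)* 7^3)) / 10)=897974000 / 9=99774888.89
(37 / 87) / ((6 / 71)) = 2627 / 522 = 5.03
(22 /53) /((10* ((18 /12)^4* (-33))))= -16 /64395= -0.00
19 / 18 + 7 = 145 / 18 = 8.06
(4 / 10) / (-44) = -1 / 110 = -0.01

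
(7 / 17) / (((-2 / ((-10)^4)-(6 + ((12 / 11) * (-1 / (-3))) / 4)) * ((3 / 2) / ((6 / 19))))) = -1540000 / 108208553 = -0.01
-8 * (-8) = 64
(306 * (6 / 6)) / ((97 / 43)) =13158 / 97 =135.65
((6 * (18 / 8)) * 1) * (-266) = -3591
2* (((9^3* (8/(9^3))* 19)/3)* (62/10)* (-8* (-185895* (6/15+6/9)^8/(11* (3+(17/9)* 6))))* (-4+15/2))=19266467375611904/554296875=34758390.76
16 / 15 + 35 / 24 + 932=37381 / 40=934.52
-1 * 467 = -467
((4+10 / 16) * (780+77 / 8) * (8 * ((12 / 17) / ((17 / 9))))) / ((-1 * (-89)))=6310683 / 51442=122.68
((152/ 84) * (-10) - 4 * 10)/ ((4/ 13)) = -3965/ 21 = -188.81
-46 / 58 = -0.79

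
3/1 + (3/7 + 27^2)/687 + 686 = 1106169/1603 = 690.06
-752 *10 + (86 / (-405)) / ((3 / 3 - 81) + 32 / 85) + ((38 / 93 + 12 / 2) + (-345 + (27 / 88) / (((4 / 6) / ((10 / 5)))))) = -91806505261 / 11683683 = -7857.67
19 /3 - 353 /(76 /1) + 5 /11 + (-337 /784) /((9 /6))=1.86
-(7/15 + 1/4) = -43/60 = -0.72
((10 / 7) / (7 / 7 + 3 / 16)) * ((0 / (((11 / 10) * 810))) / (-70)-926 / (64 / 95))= -11575 / 7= -1653.57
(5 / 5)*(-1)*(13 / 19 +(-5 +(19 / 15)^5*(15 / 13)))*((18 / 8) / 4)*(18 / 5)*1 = 6920369 / 6175000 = 1.12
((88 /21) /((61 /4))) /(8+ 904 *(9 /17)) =34 /60207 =0.00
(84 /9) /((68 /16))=112 /51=2.20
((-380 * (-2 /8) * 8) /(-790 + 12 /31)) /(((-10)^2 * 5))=-589 /305975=-0.00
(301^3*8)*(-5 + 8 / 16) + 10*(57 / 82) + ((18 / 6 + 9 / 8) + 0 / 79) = -322014795375 / 328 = -981752424.92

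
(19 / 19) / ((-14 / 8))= -4 / 7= -0.57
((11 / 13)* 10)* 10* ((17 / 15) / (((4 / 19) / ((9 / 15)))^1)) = 3553 / 13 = 273.31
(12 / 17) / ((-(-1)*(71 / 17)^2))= 204 / 5041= 0.04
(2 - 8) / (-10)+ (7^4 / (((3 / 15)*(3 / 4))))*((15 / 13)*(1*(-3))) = -3601461 / 65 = -55407.09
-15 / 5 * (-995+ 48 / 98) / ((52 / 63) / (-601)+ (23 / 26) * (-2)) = -10279853181 / 6100675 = -1685.04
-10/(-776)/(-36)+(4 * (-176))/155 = -9834247/2165040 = -4.54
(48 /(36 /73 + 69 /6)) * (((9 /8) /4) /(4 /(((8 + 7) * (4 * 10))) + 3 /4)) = 591300 /397477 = 1.49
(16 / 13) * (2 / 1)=32 / 13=2.46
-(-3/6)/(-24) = -0.02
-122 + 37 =-85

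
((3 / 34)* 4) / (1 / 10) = 60 / 17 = 3.53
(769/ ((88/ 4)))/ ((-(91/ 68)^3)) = -14.58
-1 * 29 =-29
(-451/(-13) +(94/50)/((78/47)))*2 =69859/975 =71.65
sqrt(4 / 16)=1 / 2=0.50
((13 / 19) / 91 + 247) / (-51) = -32852 / 6783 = -4.84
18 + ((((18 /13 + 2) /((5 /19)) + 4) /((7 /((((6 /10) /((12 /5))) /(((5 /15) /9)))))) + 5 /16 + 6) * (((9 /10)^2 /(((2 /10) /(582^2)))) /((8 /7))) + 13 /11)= 12398305820633 /457600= 27094199.78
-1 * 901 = -901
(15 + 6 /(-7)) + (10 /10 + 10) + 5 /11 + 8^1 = 2587 /77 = 33.60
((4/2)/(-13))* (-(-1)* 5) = -10/13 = -0.77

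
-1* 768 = -768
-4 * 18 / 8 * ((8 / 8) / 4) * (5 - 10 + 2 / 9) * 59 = 2537 / 4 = 634.25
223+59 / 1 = 282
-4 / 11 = -0.36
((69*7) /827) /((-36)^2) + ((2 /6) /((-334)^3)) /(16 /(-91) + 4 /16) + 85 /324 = 0.26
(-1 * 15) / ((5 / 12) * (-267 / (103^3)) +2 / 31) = -2032472220 / 8728021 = -232.87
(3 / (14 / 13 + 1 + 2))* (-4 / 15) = -52 / 265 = -0.20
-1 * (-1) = 1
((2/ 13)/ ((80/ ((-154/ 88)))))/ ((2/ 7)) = -0.01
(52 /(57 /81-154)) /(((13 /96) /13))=-134784 /4139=-32.56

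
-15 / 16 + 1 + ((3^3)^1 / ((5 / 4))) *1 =1733 / 80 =21.66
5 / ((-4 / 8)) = -10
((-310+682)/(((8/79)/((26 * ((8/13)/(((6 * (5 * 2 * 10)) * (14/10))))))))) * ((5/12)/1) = 2449/84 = 29.15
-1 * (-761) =761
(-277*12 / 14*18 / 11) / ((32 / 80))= -74790 / 77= -971.30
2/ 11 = 0.18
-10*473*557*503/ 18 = -662604415/ 9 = -73622712.78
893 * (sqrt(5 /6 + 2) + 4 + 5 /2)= 893 * sqrt(102) /6 + 11609 /2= 7307.64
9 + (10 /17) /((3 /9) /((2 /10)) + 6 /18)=158 /17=9.29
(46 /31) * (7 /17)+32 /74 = 20346 /19499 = 1.04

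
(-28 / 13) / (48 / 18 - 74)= 42 / 1391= 0.03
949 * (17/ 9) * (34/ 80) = 274261/ 360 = 761.84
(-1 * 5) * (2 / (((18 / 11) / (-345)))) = 6325 / 3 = 2108.33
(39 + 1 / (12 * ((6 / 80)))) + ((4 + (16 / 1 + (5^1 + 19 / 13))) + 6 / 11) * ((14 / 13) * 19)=9916727 / 16731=592.72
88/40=11/5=2.20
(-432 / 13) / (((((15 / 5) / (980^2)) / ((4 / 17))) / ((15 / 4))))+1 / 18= -37340351779 / 3978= -9386714.88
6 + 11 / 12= 83 / 12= 6.92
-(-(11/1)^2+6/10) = 120.40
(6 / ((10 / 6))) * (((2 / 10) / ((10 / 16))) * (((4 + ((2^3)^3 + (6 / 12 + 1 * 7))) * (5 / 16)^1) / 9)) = 1047 / 50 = 20.94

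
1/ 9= 0.11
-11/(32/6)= -33/16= -2.06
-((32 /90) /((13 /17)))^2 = -73984 /342225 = -0.22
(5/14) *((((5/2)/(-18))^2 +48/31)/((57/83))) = 26137945/32060448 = 0.82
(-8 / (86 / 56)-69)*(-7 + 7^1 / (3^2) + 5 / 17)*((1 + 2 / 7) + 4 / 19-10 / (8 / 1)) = 379145047 / 3500028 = 108.33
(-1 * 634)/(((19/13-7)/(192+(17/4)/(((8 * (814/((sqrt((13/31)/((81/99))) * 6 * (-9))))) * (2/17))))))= 65936/3-1190969 * sqrt(4433)/3229952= 21954.12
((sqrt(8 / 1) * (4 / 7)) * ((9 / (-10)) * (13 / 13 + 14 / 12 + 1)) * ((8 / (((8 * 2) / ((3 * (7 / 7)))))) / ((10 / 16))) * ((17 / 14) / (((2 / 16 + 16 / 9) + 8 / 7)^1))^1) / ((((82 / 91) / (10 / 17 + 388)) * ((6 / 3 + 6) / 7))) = -1850327388 * sqrt(2) / 1573375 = -1663.15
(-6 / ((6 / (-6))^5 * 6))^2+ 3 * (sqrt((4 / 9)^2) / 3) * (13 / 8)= 31 / 18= 1.72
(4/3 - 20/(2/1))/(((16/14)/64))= -1456/3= -485.33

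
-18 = -18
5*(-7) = -35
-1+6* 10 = 59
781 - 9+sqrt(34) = sqrt(34)+772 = 777.83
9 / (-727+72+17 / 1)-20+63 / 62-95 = -1127326 / 9889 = -114.00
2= 2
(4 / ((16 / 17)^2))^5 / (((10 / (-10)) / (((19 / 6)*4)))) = -38303884108531 / 1610612736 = -23782.18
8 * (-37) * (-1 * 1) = 296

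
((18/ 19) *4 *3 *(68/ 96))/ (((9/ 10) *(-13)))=-0.69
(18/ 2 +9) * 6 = 108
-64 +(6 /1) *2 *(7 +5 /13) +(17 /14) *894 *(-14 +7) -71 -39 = -99897 /13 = -7684.38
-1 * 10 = -10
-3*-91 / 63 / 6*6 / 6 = 13 / 18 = 0.72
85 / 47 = 1.81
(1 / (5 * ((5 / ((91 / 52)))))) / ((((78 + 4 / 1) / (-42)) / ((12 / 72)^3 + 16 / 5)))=-169589 / 1476000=-0.11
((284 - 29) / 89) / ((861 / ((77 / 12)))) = 935 / 43788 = 0.02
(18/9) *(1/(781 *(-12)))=-1/4686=-0.00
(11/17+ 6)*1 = 113/17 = 6.65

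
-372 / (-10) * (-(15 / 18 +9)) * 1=-1829 / 5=-365.80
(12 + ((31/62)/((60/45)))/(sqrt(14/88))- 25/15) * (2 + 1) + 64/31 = 35.89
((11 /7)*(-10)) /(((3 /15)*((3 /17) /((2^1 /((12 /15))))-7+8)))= -46750 /637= -73.39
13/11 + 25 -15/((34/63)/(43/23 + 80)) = -19348569/8602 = -2249.31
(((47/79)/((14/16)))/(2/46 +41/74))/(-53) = -639952/29807253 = -0.02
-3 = -3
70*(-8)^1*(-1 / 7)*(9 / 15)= 48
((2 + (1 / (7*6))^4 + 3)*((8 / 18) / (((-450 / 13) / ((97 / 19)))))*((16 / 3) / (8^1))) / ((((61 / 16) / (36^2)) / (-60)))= 5022526602496 / 1127017395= 4456.48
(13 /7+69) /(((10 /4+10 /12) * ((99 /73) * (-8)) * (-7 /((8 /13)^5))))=74153984 /3001903905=0.02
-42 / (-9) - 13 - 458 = -1399 / 3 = -466.33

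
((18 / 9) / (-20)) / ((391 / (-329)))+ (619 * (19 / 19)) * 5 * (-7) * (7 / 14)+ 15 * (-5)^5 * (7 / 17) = -58911748 / 1955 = -30133.89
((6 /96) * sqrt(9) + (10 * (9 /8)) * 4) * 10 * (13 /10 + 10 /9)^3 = 2462613433 /388800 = 6333.88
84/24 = 7/2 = 3.50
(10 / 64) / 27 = 5 / 864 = 0.01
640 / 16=40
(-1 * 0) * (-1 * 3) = 0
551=551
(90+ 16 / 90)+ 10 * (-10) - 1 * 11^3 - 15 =-61012 / 45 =-1355.82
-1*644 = -644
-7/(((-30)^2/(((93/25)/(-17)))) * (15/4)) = 217/478125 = 0.00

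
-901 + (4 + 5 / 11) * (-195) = -19466 / 11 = -1769.64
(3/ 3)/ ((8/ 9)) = 9/ 8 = 1.12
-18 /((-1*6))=3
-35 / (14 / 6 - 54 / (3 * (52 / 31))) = 546 / 131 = 4.17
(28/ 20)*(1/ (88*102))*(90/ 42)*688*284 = 12212/ 187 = 65.30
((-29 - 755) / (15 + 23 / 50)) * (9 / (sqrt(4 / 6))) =-558.98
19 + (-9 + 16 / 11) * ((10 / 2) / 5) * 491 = -3685.82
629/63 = 9.98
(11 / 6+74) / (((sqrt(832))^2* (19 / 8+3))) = 35 / 2064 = 0.02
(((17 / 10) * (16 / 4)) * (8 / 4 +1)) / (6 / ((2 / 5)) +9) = 17 / 20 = 0.85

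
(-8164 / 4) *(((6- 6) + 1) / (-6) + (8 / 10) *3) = -136747 / 30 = -4558.23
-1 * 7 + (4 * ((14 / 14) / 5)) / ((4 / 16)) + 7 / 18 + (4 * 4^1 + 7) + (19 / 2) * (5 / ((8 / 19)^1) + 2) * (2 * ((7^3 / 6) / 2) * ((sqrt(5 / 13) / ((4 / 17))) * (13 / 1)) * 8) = 1763 / 90 + 4099193 * sqrt(65) / 16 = 2065566.50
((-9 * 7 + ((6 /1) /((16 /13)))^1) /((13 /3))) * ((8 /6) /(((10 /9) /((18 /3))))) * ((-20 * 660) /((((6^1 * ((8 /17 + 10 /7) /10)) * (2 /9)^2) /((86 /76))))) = 1431033652125 /55822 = 25635657.13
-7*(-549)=3843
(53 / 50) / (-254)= -53 / 12700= -0.00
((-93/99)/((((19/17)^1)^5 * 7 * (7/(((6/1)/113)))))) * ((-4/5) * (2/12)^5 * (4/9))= 44015567/1649126615206455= 0.00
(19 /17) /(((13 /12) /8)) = 1824 /221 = 8.25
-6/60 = -0.10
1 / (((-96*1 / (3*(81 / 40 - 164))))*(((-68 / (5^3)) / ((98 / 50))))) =-317471 / 17408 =-18.24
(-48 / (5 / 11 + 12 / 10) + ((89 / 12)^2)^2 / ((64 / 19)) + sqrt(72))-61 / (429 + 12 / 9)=6*sqrt(2) + 135504213883627 / 155909505024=877.61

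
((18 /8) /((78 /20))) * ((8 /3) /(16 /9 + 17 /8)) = 1440 /3653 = 0.39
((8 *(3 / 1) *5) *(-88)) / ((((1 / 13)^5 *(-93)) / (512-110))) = 525394446720 / 31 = 16948207958.71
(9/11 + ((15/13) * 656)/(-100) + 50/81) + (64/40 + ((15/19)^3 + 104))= 39707329358/397238985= 99.96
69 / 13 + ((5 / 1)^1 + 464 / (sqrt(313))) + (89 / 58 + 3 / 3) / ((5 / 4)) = 23252 / 1885 + 464 *sqrt(313) / 313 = 38.56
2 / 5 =0.40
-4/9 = -0.44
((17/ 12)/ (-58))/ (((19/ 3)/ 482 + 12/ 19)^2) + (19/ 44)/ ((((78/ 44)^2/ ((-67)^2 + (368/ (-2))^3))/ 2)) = -15783658762994380717/ 9226143350814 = -1710753.69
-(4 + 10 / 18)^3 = -68921 / 729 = -94.54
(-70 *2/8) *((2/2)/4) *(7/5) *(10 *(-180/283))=11025/283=38.96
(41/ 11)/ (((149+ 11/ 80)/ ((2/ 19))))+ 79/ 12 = 534069/ 81092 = 6.59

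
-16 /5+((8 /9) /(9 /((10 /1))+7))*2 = -10576 /3555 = -2.97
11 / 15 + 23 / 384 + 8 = 16883 / 1920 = 8.79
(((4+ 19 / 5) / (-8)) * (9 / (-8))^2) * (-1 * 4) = 3159 / 640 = 4.94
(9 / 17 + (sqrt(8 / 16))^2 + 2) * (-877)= -90331 / 34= -2656.79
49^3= 117649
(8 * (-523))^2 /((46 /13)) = 113788064 /23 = 4947307.13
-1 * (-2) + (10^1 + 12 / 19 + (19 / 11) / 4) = 10921 / 836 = 13.06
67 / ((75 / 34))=2278 / 75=30.37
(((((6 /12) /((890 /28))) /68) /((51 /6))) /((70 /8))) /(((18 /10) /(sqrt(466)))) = 0.00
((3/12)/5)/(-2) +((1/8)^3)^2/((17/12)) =-139249/5570560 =-0.02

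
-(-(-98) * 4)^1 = -392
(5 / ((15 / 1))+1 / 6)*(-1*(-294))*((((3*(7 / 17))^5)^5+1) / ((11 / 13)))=2182443778063323870687674136485587338 / 63476901535832426168335269901627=34381.70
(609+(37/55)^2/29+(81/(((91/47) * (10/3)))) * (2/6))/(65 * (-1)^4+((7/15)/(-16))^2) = 11278433114496/1195545982631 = 9.43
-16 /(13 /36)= -576 /13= -44.31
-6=-6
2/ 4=1/ 2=0.50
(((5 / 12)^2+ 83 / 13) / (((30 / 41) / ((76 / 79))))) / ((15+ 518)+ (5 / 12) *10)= 9563783 / 595803780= 0.02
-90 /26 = -45 /13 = -3.46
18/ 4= 9/ 2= 4.50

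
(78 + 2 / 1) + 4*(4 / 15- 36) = -944 / 15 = -62.93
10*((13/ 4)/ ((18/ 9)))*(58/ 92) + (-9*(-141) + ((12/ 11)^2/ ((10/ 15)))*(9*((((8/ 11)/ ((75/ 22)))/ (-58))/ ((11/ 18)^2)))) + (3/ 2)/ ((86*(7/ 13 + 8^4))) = 1144156071873310163/ 894510433434200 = 1279.09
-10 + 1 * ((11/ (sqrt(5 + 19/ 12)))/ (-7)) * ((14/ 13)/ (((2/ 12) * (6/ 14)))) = -10 - 616 * sqrt(237)/ 1027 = -19.23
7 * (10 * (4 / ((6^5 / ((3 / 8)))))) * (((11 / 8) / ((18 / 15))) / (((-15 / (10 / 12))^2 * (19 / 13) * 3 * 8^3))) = 25025 / 1176429920256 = 0.00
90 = 90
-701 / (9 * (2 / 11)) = -428.39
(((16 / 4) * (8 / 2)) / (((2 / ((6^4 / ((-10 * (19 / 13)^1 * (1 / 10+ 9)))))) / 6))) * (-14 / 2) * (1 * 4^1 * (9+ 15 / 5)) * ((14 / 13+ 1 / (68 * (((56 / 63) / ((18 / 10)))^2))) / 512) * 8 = 1172591397 / 419900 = 2792.55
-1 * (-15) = 15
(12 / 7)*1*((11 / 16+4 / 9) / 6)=163 / 504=0.32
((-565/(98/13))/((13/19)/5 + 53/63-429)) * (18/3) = 18839925/17931977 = 1.05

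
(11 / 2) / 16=0.34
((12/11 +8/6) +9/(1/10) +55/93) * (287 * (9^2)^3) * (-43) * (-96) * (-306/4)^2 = 116871837216502467960/341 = 342732660458951518.94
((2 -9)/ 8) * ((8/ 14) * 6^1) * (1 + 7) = -24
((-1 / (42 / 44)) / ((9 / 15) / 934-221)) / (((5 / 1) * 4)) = 5137 / 21673407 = 0.00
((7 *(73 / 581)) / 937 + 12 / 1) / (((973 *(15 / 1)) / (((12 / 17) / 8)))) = 186665 / 2572820222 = 0.00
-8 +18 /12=-13 /2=-6.50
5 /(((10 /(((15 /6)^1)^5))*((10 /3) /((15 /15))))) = 14.65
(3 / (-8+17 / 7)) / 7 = -1 / 13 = -0.08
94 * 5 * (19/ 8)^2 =84835/ 32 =2651.09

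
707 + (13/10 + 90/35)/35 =1732421/2450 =707.11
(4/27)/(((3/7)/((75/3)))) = 8.64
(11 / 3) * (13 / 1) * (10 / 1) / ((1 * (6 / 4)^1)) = 2860 / 9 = 317.78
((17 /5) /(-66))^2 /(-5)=-289 /544500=-0.00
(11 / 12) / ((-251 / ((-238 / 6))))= 1309 / 9036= 0.14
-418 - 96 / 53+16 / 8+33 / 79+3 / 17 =-417.22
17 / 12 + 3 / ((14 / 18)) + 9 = 1199 / 84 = 14.27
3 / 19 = 0.16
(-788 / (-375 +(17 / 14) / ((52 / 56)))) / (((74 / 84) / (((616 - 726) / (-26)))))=130020 / 12839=10.13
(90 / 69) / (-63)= -10 / 483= -0.02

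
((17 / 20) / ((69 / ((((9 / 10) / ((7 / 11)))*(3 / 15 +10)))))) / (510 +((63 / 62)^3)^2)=0.00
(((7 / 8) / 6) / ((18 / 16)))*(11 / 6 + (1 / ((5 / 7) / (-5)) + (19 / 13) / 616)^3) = -525068521677143 / 11884725844992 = -44.18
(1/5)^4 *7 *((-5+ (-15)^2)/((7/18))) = 6.34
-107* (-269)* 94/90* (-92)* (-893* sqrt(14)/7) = 111140718956* sqrt(14)/315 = 1320160292.23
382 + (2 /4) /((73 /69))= 55841 /146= 382.47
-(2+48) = -50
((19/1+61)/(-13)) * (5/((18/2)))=-400/117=-3.42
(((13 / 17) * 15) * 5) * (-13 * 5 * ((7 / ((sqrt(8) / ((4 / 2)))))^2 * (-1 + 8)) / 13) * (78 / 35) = -1863225 / 17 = -109601.47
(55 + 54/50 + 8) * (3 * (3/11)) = 14418/275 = 52.43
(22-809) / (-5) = 787 / 5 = 157.40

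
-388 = -388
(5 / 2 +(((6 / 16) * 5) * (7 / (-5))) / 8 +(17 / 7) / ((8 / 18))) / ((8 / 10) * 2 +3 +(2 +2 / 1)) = 0.89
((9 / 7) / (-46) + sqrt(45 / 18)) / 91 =-9 / 29302 + sqrt(10) / 182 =0.02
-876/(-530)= 438/265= 1.65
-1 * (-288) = 288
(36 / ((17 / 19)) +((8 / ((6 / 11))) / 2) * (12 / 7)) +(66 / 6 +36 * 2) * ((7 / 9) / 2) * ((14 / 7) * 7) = 504.70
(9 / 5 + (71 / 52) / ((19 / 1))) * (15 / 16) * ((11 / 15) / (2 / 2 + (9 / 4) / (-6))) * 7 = 712019 / 49400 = 14.41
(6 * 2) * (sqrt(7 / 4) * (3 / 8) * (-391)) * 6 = -10557 * sqrt(7) / 2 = -13965.60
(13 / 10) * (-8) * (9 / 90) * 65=-338 / 5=-67.60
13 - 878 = -865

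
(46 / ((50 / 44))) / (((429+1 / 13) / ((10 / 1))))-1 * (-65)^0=-789 / 13945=-0.06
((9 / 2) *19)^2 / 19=1539 / 4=384.75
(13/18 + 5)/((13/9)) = 103/26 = 3.96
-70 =-70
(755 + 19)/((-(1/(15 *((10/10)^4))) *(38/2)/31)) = -18942.63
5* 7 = 35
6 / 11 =0.55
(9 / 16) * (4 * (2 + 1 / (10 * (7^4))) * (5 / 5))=432189 / 96040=4.50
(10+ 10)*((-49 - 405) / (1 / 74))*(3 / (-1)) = 2015760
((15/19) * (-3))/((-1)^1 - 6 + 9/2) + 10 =208/19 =10.95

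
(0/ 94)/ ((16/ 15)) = 0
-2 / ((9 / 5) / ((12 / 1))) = -40 / 3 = -13.33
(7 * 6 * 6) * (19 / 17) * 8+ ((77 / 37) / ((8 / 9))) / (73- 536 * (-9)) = 55522119429 / 24641704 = 2253.18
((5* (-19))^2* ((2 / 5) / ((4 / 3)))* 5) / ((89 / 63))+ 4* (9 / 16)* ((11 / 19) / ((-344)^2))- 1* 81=7605415204587 / 800424704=9501.72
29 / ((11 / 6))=174 / 11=15.82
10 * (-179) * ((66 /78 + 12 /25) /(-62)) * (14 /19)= 1080086 /38285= 28.21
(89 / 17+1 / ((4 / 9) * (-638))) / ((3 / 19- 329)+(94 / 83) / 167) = -59775909025 / 3757129974928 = -0.02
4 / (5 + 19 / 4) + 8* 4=1264 / 39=32.41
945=945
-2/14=-1/7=-0.14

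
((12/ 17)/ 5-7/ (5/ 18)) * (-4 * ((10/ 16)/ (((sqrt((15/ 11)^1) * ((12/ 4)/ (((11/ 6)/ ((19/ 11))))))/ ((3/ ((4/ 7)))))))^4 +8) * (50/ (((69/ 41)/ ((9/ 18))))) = -6981740893312903225/ 4582470492094464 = -1523.58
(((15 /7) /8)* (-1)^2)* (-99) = -1485 /56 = -26.52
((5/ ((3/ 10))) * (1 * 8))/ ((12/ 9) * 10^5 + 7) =400/ 400021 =0.00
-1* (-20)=20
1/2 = 0.50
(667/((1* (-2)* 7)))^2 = 444889/196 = 2269.84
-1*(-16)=16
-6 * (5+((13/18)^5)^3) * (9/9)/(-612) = 33784388975401382917/688157342880700760064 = 0.05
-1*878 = -878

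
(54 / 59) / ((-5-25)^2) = 3 / 2950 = 0.00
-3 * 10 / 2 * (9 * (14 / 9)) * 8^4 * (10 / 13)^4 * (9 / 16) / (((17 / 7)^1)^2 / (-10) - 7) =2370816000000 / 106218359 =22320.21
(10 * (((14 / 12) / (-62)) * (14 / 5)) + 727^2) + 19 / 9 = 147460033 / 279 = 528530.58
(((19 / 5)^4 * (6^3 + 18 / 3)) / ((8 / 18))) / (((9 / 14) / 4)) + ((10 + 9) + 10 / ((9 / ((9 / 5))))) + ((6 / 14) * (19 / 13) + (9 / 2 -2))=73719599951 / 113750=648084.40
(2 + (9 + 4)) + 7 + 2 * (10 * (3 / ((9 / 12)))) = 102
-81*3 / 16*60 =-3645 / 4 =-911.25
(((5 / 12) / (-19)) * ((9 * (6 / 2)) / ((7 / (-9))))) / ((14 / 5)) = 2025 / 7448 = 0.27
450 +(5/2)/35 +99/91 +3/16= 657161/1456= 451.35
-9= -9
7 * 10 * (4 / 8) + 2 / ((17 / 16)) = 36.88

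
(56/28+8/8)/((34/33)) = 99/34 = 2.91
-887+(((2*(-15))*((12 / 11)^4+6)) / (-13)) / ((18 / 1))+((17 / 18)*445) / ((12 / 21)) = -2063312857 / 13703976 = -150.56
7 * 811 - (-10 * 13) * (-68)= -3163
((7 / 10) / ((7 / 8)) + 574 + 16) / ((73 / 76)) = 224504 / 365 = 615.08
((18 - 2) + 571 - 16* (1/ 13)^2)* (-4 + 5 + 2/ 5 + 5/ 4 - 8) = -10613009/ 3380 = -3139.94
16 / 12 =4 / 3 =1.33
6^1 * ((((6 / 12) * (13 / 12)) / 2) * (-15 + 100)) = 1105 / 8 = 138.12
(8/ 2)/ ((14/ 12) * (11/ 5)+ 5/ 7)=1.22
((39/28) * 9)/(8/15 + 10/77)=18.90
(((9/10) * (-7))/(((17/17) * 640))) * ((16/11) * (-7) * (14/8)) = 3087/17600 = 0.18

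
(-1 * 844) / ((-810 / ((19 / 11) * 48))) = 128288 / 1485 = 86.39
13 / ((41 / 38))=494 / 41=12.05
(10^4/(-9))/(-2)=5000/9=555.56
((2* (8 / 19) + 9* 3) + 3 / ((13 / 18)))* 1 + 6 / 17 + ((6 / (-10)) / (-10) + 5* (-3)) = 3654997 / 209950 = 17.41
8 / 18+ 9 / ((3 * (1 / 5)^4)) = 16879 / 9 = 1875.44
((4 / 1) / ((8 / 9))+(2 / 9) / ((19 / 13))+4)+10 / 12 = 1622 / 171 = 9.49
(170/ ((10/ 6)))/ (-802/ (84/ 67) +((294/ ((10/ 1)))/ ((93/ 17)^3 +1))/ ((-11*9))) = -6810007050/ 42708911081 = -0.16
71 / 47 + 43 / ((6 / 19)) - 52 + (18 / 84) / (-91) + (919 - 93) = 81883909 / 89817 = 911.67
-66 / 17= -3.88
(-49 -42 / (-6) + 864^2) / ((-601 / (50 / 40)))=-1866135 / 1202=-1552.52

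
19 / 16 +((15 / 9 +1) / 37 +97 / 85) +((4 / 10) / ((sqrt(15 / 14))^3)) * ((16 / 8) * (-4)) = 362417 / 150960 - 224 * sqrt(210) / 1125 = -0.48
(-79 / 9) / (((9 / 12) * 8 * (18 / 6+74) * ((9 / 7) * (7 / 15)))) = -395 / 12474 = -0.03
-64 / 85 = -0.75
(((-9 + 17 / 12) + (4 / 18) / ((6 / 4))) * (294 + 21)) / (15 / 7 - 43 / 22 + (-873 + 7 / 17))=36789445 / 13703658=2.68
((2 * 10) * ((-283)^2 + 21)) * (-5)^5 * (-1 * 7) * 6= 210288750000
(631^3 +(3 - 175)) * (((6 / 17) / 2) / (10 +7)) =753718257 / 289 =2608021.65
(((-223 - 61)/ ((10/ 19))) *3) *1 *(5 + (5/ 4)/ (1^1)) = -20235/ 2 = -10117.50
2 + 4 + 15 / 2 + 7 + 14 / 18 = 383 / 18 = 21.28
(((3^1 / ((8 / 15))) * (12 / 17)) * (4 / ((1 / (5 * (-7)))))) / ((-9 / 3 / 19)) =59850 / 17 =3520.59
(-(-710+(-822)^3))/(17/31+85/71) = 611231960279/1921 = 318184258.34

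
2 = 2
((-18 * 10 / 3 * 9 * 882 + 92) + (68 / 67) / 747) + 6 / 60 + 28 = -238313267671 / 500490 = -476159.90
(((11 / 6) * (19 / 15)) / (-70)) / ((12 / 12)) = -209 / 6300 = -0.03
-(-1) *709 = 709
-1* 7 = -7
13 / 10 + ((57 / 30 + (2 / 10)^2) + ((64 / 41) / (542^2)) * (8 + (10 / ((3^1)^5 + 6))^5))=233458607536383925489 / 72054180413067879225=3.24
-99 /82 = -1.21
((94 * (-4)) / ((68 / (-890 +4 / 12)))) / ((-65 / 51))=-250886 / 65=-3859.78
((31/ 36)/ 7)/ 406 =31/ 102312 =0.00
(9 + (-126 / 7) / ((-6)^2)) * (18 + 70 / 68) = 161.75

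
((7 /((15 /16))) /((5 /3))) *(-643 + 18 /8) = -71764 /25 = -2870.56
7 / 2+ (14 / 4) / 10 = 77 / 20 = 3.85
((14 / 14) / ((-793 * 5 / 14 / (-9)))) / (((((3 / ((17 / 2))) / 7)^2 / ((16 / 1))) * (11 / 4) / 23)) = 72957472 / 43615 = 1672.76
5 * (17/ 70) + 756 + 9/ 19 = 201545/ 266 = 757.69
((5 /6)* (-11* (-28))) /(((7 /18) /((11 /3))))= 2420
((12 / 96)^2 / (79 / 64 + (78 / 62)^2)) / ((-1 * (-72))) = 961 / 12474936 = 0.00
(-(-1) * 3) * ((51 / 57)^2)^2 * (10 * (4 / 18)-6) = -2839714 / 390963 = -7.26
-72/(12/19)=-114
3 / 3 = 1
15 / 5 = 3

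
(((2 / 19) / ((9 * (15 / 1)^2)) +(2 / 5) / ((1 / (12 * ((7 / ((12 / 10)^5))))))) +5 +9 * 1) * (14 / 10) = 9876377 / 256500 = 38.50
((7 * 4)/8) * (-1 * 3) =-10.50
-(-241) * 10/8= 1205/4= 301.25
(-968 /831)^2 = 937024 /690561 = 1.36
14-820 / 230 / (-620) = 99861 / 7130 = 14.01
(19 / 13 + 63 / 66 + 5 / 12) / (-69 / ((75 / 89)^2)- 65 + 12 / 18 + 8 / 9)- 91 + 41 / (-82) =-47292519687 / 516758528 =-91.52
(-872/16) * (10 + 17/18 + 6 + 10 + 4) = -60713/36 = -1686.47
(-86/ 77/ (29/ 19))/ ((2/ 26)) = -21242/ 2233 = -9.51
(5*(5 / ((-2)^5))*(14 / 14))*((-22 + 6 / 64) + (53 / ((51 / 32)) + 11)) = -911825 / 52224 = -17.46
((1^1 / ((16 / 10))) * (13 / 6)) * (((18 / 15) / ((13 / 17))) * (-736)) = -1564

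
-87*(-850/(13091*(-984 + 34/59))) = -2181525/379783001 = -0.01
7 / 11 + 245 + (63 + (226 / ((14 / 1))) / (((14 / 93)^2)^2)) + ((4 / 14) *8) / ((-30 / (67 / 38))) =26760195758287 / 843039120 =31742.53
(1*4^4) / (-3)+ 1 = -253 / 3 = -84.33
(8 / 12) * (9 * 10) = 60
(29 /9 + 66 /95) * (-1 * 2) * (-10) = 13396 /171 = 78.34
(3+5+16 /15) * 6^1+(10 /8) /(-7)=7591 /140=54.22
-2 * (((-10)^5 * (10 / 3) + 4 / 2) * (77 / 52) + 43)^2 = -1481973967852225 / 3042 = -487170929602.97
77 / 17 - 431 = -7250 / 17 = -426.47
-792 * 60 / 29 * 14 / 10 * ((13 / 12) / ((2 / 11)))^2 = -4723719 / 58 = -81443.43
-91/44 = -2.07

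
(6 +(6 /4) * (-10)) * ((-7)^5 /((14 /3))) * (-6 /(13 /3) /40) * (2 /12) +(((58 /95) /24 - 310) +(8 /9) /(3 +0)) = -264988301 /533520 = -496.68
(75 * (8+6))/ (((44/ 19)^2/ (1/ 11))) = 189525/ 10648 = 17.80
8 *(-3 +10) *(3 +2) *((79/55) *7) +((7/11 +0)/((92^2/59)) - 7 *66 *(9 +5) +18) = -338407235/93104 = -3634.72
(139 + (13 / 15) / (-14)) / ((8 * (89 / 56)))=29177 / 2670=10.93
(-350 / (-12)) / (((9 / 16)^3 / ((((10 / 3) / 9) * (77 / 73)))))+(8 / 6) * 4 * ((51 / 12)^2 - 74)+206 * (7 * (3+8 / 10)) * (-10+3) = -831758424547 / 21552885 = -38591.51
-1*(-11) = 11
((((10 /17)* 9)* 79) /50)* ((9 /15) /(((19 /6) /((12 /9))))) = 17064 /8075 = 2.11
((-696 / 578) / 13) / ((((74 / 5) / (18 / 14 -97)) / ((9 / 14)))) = 2623050 / 6811441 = 0.39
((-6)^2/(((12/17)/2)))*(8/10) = 408/5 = 81.60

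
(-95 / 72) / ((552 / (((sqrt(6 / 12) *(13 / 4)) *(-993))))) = 408785 *sqrt(2) / 105984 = 5.45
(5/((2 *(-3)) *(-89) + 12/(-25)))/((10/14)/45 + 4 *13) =875/4856514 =0.00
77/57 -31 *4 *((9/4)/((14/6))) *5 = -238006/399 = -596.51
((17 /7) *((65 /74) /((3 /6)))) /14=1105 /3626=0.30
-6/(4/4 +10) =-6/11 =-0.55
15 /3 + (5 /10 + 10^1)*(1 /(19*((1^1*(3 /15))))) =295 /38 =7.76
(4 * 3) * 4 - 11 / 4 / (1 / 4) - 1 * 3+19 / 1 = 53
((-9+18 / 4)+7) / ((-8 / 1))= -5 / 16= -0.31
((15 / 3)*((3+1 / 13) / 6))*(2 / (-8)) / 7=-25 / 273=-0.09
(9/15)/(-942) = -1/1570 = -0.00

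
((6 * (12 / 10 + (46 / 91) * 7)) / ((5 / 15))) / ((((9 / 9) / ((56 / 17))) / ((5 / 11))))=28224 / 221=127.71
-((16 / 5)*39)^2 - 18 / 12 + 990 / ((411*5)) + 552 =-102914799 / 6850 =-15024.06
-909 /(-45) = 101 /5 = 20.20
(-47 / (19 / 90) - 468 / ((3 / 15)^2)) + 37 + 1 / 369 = -83330144 / 7011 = -11885.63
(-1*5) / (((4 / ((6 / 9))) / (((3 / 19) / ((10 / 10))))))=-5 / 38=-0.13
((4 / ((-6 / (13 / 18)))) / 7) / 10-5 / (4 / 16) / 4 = -9463 / 1890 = -5.01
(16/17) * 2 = 32/17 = 1.88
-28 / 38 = -14 / 19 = -0.74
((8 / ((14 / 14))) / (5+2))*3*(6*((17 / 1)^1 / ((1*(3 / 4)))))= 3264 / 7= 466.29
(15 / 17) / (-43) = -15 / 731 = -0.02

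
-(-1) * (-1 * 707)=-707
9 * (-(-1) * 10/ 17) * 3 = 270/ 17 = 15.88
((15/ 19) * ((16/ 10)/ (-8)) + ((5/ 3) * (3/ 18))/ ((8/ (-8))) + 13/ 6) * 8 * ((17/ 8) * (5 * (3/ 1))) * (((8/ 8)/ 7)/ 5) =5032/ 399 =12.61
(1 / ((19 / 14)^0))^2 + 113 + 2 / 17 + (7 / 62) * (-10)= 59545 / 527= 112.99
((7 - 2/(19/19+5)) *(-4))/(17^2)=-80/867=-0.09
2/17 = 0.12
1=1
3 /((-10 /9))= -27 /10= -2.70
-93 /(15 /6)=-186 /5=-37.20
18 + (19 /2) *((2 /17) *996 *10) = 189546 /17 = 11149.76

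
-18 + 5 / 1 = -13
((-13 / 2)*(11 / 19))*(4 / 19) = -286 / 361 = -0.79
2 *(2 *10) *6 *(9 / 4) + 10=550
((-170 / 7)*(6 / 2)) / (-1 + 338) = -510 / 2359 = -0.22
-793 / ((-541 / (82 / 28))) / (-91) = -0.05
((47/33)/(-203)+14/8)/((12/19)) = 887395/321552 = 2.76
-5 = -5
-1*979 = -979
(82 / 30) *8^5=1343488 / 15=89565.87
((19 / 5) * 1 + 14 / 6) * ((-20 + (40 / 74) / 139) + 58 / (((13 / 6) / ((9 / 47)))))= -1432972496 / 15711865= -91.20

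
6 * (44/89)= 264/89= 2.97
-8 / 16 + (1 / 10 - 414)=-2072 / 5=-414.40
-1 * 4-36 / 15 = -32 / 5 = -6.40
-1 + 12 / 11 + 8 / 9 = 97 / 99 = 0.98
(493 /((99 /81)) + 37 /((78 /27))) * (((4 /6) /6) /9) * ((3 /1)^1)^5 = 357075 /286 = 1248.51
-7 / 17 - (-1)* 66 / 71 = 625 / 1207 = 0.52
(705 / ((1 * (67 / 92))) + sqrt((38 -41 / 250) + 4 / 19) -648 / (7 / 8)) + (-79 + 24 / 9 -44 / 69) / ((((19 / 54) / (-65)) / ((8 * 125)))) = sqrt(34336990) / 950 + 2914351654404 / 204953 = 14219615.81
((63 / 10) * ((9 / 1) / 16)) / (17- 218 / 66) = 18711 / 72320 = 0.26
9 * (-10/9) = -10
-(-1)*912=912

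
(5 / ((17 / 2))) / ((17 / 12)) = 120 / 289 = 0.42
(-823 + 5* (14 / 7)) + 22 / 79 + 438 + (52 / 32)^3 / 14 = -212020741 / 566272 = -374.42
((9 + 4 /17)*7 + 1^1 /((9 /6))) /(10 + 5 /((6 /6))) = 3331 /765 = 4.35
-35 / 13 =-2.69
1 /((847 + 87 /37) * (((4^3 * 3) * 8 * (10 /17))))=629 /482703360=0.00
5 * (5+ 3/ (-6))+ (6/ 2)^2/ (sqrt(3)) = 3 * sqrt(3)+ 45/ 2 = 27.70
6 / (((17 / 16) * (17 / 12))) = 1152 / 289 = 3.99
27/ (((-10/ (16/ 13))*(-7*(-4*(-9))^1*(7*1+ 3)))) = 3/ 2275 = 0.00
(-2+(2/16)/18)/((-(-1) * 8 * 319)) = -0.00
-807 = -807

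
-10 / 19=-0.53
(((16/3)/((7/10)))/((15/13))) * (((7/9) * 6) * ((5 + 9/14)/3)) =32864/567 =57.96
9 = 9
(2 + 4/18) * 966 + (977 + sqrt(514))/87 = sqrt(514)/87 + 62579/29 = 2158.16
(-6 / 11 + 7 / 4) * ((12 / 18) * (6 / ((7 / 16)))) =848 / 77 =11.01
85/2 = 42.50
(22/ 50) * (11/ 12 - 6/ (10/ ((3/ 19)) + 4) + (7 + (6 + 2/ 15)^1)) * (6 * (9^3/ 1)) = 678431457/ 25250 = 26868.57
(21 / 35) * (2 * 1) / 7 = 6 / 35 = 0.17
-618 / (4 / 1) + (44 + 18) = -185 / 2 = -92.50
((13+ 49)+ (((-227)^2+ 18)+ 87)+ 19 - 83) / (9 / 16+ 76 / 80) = 4130560 / 121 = 34136.86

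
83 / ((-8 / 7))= -581 / 8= -72.62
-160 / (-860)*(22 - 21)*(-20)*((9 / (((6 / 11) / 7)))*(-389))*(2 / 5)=2875488 / 43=66871.81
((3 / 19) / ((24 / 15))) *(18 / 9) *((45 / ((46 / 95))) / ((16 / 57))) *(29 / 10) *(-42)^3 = -10333192275 / 736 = -14039663.42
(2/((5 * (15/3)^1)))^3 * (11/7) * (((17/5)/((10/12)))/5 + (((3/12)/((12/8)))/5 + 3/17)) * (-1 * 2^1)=-1150952/697265625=-0.00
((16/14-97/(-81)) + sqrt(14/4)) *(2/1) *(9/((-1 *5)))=-2654/315-9 *sqrt(14)/5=-15.16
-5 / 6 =-0.83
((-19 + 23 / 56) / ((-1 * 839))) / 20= 1041 / 939680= 0.00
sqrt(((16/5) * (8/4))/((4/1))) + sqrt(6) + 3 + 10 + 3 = 2 * sqrt(10)/5 + sqrt(6) + 16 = 19.71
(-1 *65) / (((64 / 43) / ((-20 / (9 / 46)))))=321425 / 72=4464.24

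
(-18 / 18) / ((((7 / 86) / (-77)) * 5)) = 946 / 5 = 189.20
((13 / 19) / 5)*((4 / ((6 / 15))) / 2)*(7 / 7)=13 / 19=0.68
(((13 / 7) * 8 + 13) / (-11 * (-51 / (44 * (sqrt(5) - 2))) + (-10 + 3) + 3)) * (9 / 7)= -603720 / 274841 + 358020 * sqrt(5) / 274841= 0.72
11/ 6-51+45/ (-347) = -49.30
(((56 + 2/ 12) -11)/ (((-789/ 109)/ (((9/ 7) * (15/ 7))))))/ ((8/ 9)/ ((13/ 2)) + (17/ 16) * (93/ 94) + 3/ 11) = -85765659408/ 7287224777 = -11.77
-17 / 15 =-1.13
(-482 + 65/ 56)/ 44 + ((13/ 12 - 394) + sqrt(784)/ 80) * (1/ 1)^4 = -14913169/ 36960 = -403.49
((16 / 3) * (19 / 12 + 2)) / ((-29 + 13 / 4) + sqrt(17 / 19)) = -0.77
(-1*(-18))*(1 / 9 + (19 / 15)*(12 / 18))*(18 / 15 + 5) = 2666 / 25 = 106.64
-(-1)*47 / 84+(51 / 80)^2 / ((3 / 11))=275477 / 134400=2.05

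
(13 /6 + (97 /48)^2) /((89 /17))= 244817 /205056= 1.19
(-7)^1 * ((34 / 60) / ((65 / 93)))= -3689 / 650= -5.68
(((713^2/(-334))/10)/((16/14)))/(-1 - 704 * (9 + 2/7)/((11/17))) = 24910081/1889825440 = 0.01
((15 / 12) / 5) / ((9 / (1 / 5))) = 1 / 180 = 0.01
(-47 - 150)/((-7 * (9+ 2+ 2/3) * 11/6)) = 3546/2695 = 1.32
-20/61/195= -4/2379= -0.00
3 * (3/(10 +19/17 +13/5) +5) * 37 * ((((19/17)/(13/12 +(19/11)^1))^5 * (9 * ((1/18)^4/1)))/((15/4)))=208949346566823808/1586760128986033380813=0.00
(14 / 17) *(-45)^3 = -1275750 / 17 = -75044.12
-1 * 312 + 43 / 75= -23357 / 75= -311.43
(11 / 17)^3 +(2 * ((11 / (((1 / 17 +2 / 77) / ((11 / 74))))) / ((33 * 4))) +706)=171081737443 / 242132292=706.56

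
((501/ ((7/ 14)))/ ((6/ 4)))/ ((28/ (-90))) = -15030/ 7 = -2147.14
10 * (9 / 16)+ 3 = 69 / 8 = 8.62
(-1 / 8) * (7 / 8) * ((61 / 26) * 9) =-3843 / 1664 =-2.31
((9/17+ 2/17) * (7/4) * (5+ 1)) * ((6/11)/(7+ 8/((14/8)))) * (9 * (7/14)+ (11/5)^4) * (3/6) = 1710443/382500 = 4.47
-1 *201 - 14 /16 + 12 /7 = -11209 /56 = -200.16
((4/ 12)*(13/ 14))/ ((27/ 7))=13/ 162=0.08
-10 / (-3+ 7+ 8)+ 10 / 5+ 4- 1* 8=-17 / 6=-2.83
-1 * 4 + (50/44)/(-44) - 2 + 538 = 514951/968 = 531.97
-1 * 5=-5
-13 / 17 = -0.76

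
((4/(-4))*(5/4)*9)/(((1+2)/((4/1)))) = -15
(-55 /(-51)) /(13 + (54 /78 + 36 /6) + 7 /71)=50765 /931617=0.05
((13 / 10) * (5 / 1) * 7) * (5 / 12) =18.96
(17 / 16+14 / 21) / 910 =83 / 43680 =0.00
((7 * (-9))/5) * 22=-1386/5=-277.20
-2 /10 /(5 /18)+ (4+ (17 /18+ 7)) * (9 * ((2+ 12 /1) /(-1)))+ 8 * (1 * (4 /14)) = -1503.43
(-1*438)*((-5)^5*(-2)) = -2737500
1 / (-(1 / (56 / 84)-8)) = 2 / 13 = 0.15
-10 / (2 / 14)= -70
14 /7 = 2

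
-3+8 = 5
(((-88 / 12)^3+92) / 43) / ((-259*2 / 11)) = 44902 / 300699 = 0.15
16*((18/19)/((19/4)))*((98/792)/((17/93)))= 145824/67507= 2.16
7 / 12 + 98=98.58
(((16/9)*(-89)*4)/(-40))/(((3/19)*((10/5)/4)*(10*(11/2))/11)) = 27056/675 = 40.08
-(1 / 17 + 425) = -7226 / 17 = -425.06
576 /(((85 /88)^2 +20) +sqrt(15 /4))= 48205099008 /1736876351- 5757075456*sqrt(15) /8684381755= 25.19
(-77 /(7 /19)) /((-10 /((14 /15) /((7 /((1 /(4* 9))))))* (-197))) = -209 /531900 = -0.00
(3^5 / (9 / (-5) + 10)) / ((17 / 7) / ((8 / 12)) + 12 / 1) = 5670 / 2993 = 1.89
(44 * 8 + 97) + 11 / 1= 460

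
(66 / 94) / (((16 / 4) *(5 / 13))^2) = 5577 / 18800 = 0.30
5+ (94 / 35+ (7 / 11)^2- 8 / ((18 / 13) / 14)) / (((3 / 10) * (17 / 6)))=-11213161 / 129591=-86.53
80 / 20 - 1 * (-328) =332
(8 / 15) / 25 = 8 / 375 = 0.02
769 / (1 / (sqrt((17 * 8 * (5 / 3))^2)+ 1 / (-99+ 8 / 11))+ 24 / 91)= 51437854013 / 17936241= 2867.82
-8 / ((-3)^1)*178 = 1424 / 3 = 474.67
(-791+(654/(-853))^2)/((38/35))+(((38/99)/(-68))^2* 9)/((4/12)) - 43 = -4472767523172623/5801177079588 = -771.01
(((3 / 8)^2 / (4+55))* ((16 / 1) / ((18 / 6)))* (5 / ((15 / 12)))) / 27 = 1 / 531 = 0.00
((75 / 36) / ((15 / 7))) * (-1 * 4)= -35 / 9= -3.89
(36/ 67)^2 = 1296/ 4489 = 0.29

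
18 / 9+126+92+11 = 231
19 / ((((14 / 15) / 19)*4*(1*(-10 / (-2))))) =1083 / 56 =19.34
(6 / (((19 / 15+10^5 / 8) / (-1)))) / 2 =-0.00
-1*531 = -531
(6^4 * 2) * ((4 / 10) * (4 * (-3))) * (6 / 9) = -41472 / 5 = -8294.40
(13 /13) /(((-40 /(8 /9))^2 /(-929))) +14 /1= 27421 /2025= 13.54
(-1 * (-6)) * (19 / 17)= 6.71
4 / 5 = 0.80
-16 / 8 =-2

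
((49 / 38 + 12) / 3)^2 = 19.62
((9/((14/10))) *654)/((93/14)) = 19620/31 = 632.90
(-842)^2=708964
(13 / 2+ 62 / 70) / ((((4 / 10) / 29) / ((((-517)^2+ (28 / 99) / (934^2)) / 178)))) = 3932927150764559 / 4891300092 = 804065.81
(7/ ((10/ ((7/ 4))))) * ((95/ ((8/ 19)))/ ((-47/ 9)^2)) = 1432809/ 141376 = 10.13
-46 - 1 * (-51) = 5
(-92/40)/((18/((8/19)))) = -46/855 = -0.05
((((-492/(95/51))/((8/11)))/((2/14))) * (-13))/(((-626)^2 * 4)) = 6279273/297825760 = 0.02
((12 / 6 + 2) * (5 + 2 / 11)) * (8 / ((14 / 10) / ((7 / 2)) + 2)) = 760 / 11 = 69.09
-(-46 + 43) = 3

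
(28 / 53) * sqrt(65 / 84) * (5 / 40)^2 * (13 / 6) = 13 * sqrt(1365) / 30528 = 0.02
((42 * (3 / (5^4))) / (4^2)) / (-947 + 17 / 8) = -63 / 4724375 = -0.00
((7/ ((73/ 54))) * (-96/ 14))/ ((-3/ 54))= 46656/ 73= 639.12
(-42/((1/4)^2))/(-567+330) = 224/79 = 2.84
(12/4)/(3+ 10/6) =9/14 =0.64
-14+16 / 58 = -398 / 29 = -13.72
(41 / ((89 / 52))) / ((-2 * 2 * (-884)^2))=-41 / 5349968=-0.00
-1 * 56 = -56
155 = 155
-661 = -661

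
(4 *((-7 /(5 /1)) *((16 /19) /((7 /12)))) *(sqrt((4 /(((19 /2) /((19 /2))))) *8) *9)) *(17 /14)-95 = -235008 *sqrt(2) /665-95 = -594.78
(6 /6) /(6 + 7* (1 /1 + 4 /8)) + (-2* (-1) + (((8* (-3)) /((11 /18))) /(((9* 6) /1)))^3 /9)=24172 /11979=2.02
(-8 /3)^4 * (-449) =-1839104 /81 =-22704.99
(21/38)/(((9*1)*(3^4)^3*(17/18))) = 7/57218481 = 0.00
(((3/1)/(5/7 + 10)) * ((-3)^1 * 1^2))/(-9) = 7/75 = 0.09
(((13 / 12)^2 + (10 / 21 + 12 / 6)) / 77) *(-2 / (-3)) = 3679 / 116424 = 0.03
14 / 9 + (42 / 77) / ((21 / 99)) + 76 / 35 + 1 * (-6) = 94 / 315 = 0.30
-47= -47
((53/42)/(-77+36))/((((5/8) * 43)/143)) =-0.16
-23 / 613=-0.04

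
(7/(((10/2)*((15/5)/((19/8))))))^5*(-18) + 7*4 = -2.10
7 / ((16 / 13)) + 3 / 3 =107 / 16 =6.69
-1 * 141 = -141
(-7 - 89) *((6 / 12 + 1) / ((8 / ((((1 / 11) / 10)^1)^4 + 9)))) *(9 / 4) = -106732890081 / 292820000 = -364.50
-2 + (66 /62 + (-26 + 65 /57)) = -45580 /1767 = -25.80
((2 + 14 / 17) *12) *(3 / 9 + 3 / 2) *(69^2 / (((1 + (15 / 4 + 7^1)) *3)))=6703488 / 799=8389.85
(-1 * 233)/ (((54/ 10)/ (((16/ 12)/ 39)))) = -1.48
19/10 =1.90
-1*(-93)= 93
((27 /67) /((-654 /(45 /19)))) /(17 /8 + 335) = -540 /124742543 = -0.00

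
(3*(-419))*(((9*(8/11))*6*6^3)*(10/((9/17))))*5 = -1007062690.91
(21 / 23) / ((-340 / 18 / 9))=-1701 / 3910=-0.44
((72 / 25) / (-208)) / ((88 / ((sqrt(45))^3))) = -243 * sqrt(5) / 11440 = -0.05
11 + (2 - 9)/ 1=4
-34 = -34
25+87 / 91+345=33757 / 91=370.96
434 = 434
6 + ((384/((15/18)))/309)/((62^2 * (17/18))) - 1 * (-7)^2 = -361779409/8413555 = -43.00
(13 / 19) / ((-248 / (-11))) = 143 / 4712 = 0.03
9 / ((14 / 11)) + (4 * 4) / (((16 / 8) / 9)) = 1107 / 14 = 79.07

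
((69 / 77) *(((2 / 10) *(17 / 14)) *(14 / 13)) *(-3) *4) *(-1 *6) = 16.87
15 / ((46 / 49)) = 735 / 46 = 15.98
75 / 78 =25 / 26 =0.96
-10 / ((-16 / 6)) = 15 / 4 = 3.75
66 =66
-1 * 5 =-5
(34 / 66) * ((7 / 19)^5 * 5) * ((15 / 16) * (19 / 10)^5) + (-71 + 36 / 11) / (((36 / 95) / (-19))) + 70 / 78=279810149123 / 82368000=3397.07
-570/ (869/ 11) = -570/ 79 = -7.22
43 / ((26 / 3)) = 4.96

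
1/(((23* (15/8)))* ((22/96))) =0.10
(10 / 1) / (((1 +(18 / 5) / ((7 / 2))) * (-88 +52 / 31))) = -5425 / 94998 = -0.06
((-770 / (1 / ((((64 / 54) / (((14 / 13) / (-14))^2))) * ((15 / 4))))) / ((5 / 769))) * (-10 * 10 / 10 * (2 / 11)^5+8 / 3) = -93698096535680 / 395307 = -237026150.65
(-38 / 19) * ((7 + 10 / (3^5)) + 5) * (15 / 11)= -2660 / 81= -32.84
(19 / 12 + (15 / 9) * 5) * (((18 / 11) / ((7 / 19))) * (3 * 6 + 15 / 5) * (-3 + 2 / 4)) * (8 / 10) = -20349 / 11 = -1849.91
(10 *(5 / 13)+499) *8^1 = 52296 / 13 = 4022.77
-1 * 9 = -9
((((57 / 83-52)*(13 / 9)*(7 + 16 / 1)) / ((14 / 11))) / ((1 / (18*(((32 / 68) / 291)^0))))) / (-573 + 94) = 14007851 / 278299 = 50.33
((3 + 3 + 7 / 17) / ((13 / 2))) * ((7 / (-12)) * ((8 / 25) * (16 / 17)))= -0.17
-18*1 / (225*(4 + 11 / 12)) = -24 / 1475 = -0.02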